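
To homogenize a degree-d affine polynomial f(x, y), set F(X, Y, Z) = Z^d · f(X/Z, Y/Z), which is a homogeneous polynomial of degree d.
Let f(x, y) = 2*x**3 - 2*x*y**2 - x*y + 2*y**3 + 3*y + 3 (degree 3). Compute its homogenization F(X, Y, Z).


F(X, Y, Z) = 2*X**3 - 2*X*Y**2 - X*Y*Z + 2*Y**3 + 3*Y*Z**2 + 3*Z**3

deg(f) = 3.
Substitute x = X/Z, y = Y/Z into f, then multiply by Z^3.
  monomial 2·x^3·y^0 ↦ 2·X^3·Y^0·Z^0.
  monomial -2·x^1·y^2 ↦ -2·X^1·Y^2·Z^0.
  monomial -1·x^1·y^1 ↦ -1·X^1·Y^1·Z^1.
  monomial 2·x^0·y^3 ↦ 2·X^0·Y^3·Z^0.
  monomial 3·x^0·y^1 ↦ 3·X^0·Y^1·Z^2.
  monomial 3·x^0·y^0 ↦ 3·X^0·Y^0·Z^3.
Collecting: F(X, Y, Z) = 2*X**3 - 2*X*Y**2 - X*Y*Z + 2*Y**3 + 3*Y*Z**2 + 3*Z**3.


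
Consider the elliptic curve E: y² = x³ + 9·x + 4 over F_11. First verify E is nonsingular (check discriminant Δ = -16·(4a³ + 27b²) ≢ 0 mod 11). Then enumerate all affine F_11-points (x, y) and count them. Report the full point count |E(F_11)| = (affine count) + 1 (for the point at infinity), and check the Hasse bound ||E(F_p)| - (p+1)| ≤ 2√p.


Affine points = {(0, 2), (0, 9), (1, 5), (1, 6), (3, 5), (3, 6), (4, 4), (4, 7), (5, 3), (5, 8), (7, 5), (7, 6), (8, 4), (8, 7), (9, 0), (10, 4), (10, 7)}; affine count = 17; |E(F_11)| = 18.

Discriminant check: Δ ∝ 4a³ + 27b² = 4·9³ + 27·4² = 4·729 + 27·16 ≡ 4 (mod 11). Nonzero ⇒ E is nonsingular.
For each x ∈ F_11, compute rhs = x³ + 9·x + 4 mod 11, then count y ∈ F_11 with y² ≡ rhs.
  x = 0: rhs = 4, matching y values: 2, 9 (2 points).
  x = 1: rhs = 3, matching y values: 5, 6 (2 points).
  x = 2: rhs = 8, matching y values: none (0 points).
  x = 3: rhs = 3, matching y values: 5, 6 (2 points).
  x = 4: rhs = 5, matching y values: 4, 7 (2 points).
  x = 5: rhs = 9, matching y values: 3, 8 (2 points).
  x = 6: rhs = 10, matching y values: none (0 points).
  x = 7: rhs = 3, matching y values: 5, 6 (2 points).
  x = 8: rhs = 5, matching y values: 4, 7 (2 points).
  x = 9: rhs = 0, matching y values: 0 (1 points).
  x = 10: rhs = 5, matching y values: 4, 7 (2 points).
Total affine count: 17.
Full point count |E(F_11)| = 17 + 1 = 18.
Hasse bound: |18 − (11+1)| = |6| = 6 ≤ 2√11 ≈ 6.6332 ✓.


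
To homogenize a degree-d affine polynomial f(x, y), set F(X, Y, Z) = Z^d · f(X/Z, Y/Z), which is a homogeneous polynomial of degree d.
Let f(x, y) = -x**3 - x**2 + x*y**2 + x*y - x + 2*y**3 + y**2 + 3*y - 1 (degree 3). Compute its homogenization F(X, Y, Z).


F(X, Y, Z) = -X**3 - X**2*Z + X*Y**2 + X*Y*Z - X*Z**2 + 2*Y**3 + Y**2*Z + 3*Y*Z**2 - Z**3

deg(f) = 3.
Substitute x = X/Z, y = Y/Z into f, then multiply by Z^3.
  monomial -1·x^3·y^0 ↦ -1·X^3·Y^0·Z^0.
  monomial -1·x^2·y^0 ↦ -1·X^2·Y^0·Z^1.
  monomial 1·x^1·y^2 ↦ 1·X^1·Y^2·Z^0.
  monomial 1·x^1·y^1 ↦ 1·X^1·Y^1·Z^1.
  monomial -1·x^1·y^0 ↦ -1·X^1·Y^0·Z^2.
  monomial 2·x^0·y^3 ↦ 2·X^0·Y^3·Z^0.
  monomial 1·x^0·y^2 ↦ 1·X^0·Y^2·Z^1.
  monomial 3·x^0·y^1 ↦ 3·X^0·Y^1·Z^2.
  monomial -1·x^0·y^0 ↦ -1·X^0·Y^0·Z^3.
Collecting: F(X, Y, Z) = -X**3 - X**2*Z + X*Y**2 + X*Y*Z - X*Z**2 + 2*Y**3 + Y**2*Z + 3*Y*Z**2 - Z**3.


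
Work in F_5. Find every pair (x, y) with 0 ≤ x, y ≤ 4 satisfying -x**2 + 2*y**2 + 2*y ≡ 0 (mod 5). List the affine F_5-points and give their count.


Affine F_5-points: {(0, 0), (0, 4), (2, 1), (2, 3), (3, 1), (3, 3)}; count = 6.

For each of the 25 pairs (x, y) ∈ F_5², evaluate f(x, y) mod 5. Record the zeros.
  x = 0: [0↦0, 1↦4, 2↦2, 3↦4, 4↦0]  zeros at y ∈ {0, 4}
  x = 1: [0↦4, 1↦3, 2↦1, 3↦3, 4↦4]  zeros at y ∈ ∅
  x = 2: [0↦1, 1↦0, 2↦3, 3↦0, 4↦1]  zeros at y ∈ {1, 3}
  x = 3: [0↦1, 1↦0, 2↦3, 3↦0, 4↦1]  zeros at y ∈ {1, 3}
  x = 4: [0↦4, 1↦3, 2↦1, 3↦3, 4↦4]  zeros at y ∈ ∅
Collecting zeros: affine points = {(0, 0), (0, 4), (2, 1), (2, 3), (3, 1), (3, 3)}.
Total count |C(F_5)_aff| = 6.


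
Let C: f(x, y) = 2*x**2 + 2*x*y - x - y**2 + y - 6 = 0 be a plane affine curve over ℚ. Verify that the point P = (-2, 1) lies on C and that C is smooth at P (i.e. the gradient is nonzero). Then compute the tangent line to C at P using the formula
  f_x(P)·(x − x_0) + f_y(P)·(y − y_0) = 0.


Tangent line at P: -7*x - 5*y - 9 = 0.

Step 1: f(-2, 1) = 0, so P lies on C.
Step 2: partial derivatives
  f_x(x, y) = 4*x + 2*y - 1, f_y(x, y) = 2*x - 2*y + 1.
  f_x(P) = -7, f_y(P) = -5 (gradient nonzero, so P is smooth).
Step 3: tangent line at P: -7·(x − -2) + -5·(y − 1) = 0.
Expanding: -7*x - 5*y - 9 = 0.


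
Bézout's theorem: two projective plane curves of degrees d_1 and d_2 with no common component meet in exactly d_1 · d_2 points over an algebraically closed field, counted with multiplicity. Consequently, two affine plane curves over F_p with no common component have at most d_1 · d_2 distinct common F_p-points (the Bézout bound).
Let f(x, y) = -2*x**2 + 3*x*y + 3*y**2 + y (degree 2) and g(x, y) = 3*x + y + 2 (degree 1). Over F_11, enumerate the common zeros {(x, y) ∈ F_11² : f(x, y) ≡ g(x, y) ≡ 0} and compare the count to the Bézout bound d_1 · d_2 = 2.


Common zeros: {(4, 8), (6, 2)}; count = 2; Bézout bound = 2.

deg(f) = 2, deg(g) = 1, so Bézout bound = 2.
Scan x ∈ F_11. For each x, list the y ∈ F_11 with f(x, y) ≡ 0 and those with g(x, y) ≡ 0 (mod 11); the common zeros in that column are the intersection.
  x = 0: f ≡ 0 at y ∈ {0, 7}; g ≡ 0 at y ∈ {9}; common: ∅.
  x = 1: f ≡ 0 at y ∈ ∅; g ≡ 0 at y ∈ {6}; common: ∅.
  x = 2: f ≡ 0 at y ∈ ∅; g ≡ 0 at y ∈ {3}; common: ∅.
  x = 3: f ≡ 0 at y ∈ ∅; g ≡ 0 at y ∈ {0}; common: ∅.
  x = 4: f ≡ 0 at y ∈ {6, 8}; g ≡ 0 at y ∈ {8}; common: {8}.
  x = 5: f ≡ 0 at y ∈ {6, 7}; g ≡ 0 at y ∈ {5}; common: ∅.
  x = 6: f ≡ 0 at y ∈ {2, 10}; g ≡ 0 at y ∈ {2}; common: {2}.
  x = 7: f ≡ 0 at y ∈ ∅; g ≡ 0 at y ∈ {10}; common: ∅.
  x = 8: f ≡ 0 at y ∈ {2, 8}; g ≡ 0 at y ∈ {7}; common: ∅.
  x = 9: f ≡ 0 at y ∈ {10}; g ≡ 0 at y ∈ {4}; common: ∅.
  x = 10: f ≡ 0 at y ∈ ∅; g ≡ 0 at y ∈ {1}; common: ∅.
Collecting: common zeros = {(4, 8), (6, 2)}, so the count is 2.
Comparison with the Bézout bound: 2 ≤ 2 = deg(f)·deg(g), as expected for curves with no common component (the bound is attained).


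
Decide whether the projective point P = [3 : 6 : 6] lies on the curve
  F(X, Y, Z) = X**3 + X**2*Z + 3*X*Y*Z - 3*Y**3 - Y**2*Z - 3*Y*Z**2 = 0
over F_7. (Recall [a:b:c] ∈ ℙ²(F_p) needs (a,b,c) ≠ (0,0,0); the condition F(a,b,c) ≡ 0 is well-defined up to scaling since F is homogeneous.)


F(3,6,6) ≡ 6 (mod 7); P is NOT on the curve.

Evaluate F(3, 6, 6) term-by-term (mod 7).
  X**3 ↦ 1·27·1·1 = 27
  X**2*Z ↦ 1·9·1·6 = 54
  3*X*Y*Z ↦ 3·3·6·6 = 324
  -3*Y**3 ↦ -3·1·216·1 = -648
  -Y**2*Z ↦ -1·1·36·6 = -216
  -3*Y*Z**2 ↦ -3·1·6·36 = -648
Sum: F(3, 6, 6) = (27) + (54) + (324) + (-648) + (-216) + (-648) = -1107.
Reducing mod 7: -1107 ≡ 6 (mod 7).
Since F(a, b, c) ≡ 6 ≠ 0 (mod 7), P does NOT lie on the curve.


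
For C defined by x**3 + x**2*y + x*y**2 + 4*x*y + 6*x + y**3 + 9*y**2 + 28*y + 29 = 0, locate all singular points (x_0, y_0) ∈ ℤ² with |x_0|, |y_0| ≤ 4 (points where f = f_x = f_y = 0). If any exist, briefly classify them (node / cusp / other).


Singular points: {(1, -3)}; classification: cusp.

Compute partial derivatives:
  f_x = 3*x**2 + 2*x*y + y**2 + 4*y + 6.
  f_y = x**2 + 2*x*y + 4*x + 3*y**2 + 18*y + 28.
Scan x_0 ∈ {−4, ..., 4}. For each x_0, f_y(x_0, y) is a polynomial in y; find its integer roots y ∈ {−4, ..., 4}, then test f_x and f at those candidates.
  x = -4: f_y(-4, y) = 3*y**2 + 10*y + 28; no integer root y with |y| ≤ 4.
  x = -3: f_y(-3, y) = 3*y**2 + 12*y + 25; no integer root y with |y| ≤ 4.
  x = -2: f_y(-2, y) = 3*y**2 + 14*y + 24; no integer root y with |y| ≤ 4.
  x = -1: f_y(-1, y) = 3*y**2 + 16*y + 25; no integer root y with |y| ≤ 4.
  x = 0: f_y(0, y) = 3*y**2 + 18*y + 28; no integer root y with |y| ≤ 4.
  x = 1: f_y(1, y) = 3*y**2 + 20*y + 33; vanishes at y ∈ {-3}. (1, -3): f_x = 0, f = 0 — SINGULAR.
  x = 2: f_y(2, y) = 3*y**2 + 22*y + 40; vanishes at y ∈ {-4}. (2, -4): f_x = 2 ≠ 0.
  x = 3: f_y(3, y) = 3*y**2 + 24*y + 49; no integer root y with |y| ≤ 4.
  x = 4: f_y(4, y) = 3*y**2 + 26*y + 60; no integer root y with |y| ≤ 4.
Only singular point on the grid: (1, -3).
Classify: substitute x = 1 + u, y = -3 + v and expand: f = u**3 + u**2*v + u*v**2 + v**3 + v**2.
No constant or linear terms (consistent with a singular point). Quadratic part: v**2. Cubic part: u**3 + u**2*v + u*v**2 + v**3.
The quadratic part v**2 is a perfect square, so there is a single (double) tangent line v = 0, i.e. y = -3. Restricting the cubic part to that line (v = 0) leaves u**3 ≠ 0, so f is not divisible by v and the branch is v² ≈ -u**3 to lowest order — this is a cusp.
Classification: cusp.


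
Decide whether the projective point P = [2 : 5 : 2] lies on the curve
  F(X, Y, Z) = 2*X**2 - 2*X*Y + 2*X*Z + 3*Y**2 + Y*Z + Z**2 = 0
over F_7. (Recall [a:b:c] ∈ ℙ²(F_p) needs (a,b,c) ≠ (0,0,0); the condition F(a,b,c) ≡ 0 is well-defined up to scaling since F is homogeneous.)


F(2,5,2) ≡ 1 (mod 7); P is NOT on the curve.

Evaluate F(2, 5, 2) term-by-term (mod 7).
  2*X**2 ↦ 2·4·1·1 = 8
  -2*X*Y ↦ -2·2·5·1 = -20
  2*X*Z ↦ 2·2·1·2 = 8
  3*Y**2 ↦ 3·1·25·1 = 75
  Y*Z ↦ 1·1·5·2 = 10
  Z**2 ↦ 1·1·1·4 = 4
Sum: F(2, 5, 2) = (8) + (-20) + (8) + (75) + (10) + (4) = 85.
Reducing mod 7: 85 ≡ 1 (mod 7).
Since F(a, b, c) ≡ 1 ≠ 0 (mod 7), P does NOT lie on the curve.


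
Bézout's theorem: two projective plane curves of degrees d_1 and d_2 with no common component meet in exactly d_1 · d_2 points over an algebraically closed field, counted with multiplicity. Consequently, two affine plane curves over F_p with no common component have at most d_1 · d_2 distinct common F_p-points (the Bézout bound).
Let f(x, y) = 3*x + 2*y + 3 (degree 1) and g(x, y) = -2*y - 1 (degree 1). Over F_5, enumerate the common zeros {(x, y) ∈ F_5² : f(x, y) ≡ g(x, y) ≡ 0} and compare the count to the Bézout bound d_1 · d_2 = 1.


Common zeros: {(1, 2)}; count = 1; Bézout bound = 1.

deg(f) = 1, deg(g) = 1, so Bézout bound = 1.
Scan x ∈ F_5. For each x, list the y ∈ F_5 with f(x, y) ≡ 0 and those with g(x, y) ≡ 0 (mod 5); the common zeros in that column are the intersection.
  x = 0: f ≡ 0 at y ∈ {1}; g ≡ 0 at y ∈ {2}; common: ∅.
  x = 1: f ≡ 0 at y ∈ {2}; g ≡ 0 at y ∈ {2}; common: {2}.
  x = 2: f ≡ 0 at y ∈ {3}; g ≡ 0 at y ∈ {2}; common: ∅.
  x = 3: f ≡ 0 at y ∈ {4}; g ≡ 0 at y ∈ {2}; common: ∅.
  x = 4: f ≡ 0 at y ∈ {0}; g ≡ 0 at y ∈ {2}; common: ∅.
Collecting: common zeros = {(1, 2)}, so the count is 1.
Comparison with the Bézout bound: 1 ≤ 1 = deg(f)·deg(g), as expected for curves with no common component (the bound is attained).


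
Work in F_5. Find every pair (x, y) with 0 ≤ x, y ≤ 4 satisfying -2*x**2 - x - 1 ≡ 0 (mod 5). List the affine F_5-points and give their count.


Affine F_5-points: ∅; count = 0.

For each of the 25 pairs (x, y) ∈ F_5², evaluate f(x, y) mod 5. Record the zeros.
  x = 0: [0↦4, 1↦4, 2↦4, 3↦4, 4↦4]  zeros at y ∈ ∅
  x = 1: [0↦1, 1↦1, 2↦1, 3↦1, 4↦1]  zeros at y ∈ ∅
  x = 2: [0↦4, 1↦4, 2↦4, 3↦4, 4↦4]  zeros at y ∈ ∅
  x = 3: [0↦3, 1↦3, 2↦3, 3↦3, 4↦3]  zeros at y ∈ ∅
  x = 4: [0↦3, 1↦3, 2↦3, 3↦3, 4↦3]  zeros at y ∈ ∅
Collecting zeros: affine points = ∅.
Total count |C(F_5)_aff| = 0.


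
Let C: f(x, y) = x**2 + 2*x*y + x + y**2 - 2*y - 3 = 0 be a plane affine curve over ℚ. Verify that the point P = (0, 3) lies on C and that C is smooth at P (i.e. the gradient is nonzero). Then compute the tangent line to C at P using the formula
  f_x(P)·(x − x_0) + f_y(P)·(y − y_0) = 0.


Tangent line at P: 7*x + 4*y - 12 = 0.

Step 1: f(0, 3) = 0, so P lies on C.
Step 2: partial derivatives
  f_x(x, y) = 2*x + 2*y + 1, f_y(x, y) = 2*x + 2*y - 2.
  f_x(P) = 7, f_y(P) = 4 (gradient nonzero, so P is smooth).
Step 3: tangent line at P: 7·(x − 0) + 4·(y − 3) = 0.
Expanding: 7*x + 4*y - 12 = 0.


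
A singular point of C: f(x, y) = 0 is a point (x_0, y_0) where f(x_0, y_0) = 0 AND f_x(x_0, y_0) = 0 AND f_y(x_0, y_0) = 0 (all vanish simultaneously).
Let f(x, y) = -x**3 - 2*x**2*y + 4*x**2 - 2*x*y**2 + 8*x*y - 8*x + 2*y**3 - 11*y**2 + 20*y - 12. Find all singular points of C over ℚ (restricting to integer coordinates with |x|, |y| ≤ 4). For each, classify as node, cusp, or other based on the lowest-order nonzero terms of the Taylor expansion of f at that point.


Singular points: {(0, 2)}; classification: cusp.

Compute partial derivatives:
  f_x = -3*x**2 - 4*x*y + 8*x - 2*y**2 + 8*y - 8.
  f_y = -2*x**2 - 4*x*y + 8*x + 6*y**2 - 22*y + 20.
Scan x_0 ∈ {−4, ..., 4}. For each x_0, f_y(x_0, y) is a polynomial in y; find its integer roots y ∈ {−4, ..., 4}, then test f_x and f at those candidates.
  x = -4: f_y(-4, y) = 6*y**2 - 6*y - 44; no integer root y with |y| ≤ 4.
  x = -3: f_y(-3, y) = 6*y**2 - 10*y - 22; no integer root y with |y| ≤ 4.
  x = -2: f_y(-2, y) = 6*y**2 - 14*y - 4; no integer root y with |y| ≤ 4.
  x = -1: f_y(-1, y) = 6*y**2 - 18*y + 10; no integer root y with |y| ≤ 4.
  x = 0: f_y(0, y) = 6*y**2 - 22*y + 20; vanishes at y ∈ {2}. (0, 2): f_x = 0, f = 0 — SINGULAR.
  x = 1: f_y(1, y) = 6*y**2 - 26*y + 26; no integer root y with |y| ≤ 4.
  x = 2: f_y(2, y) = 6*y**2 - 30*y + 28; no integer root y with |y| ≤ 4.
  x = 3: f_y(3, y) = 6*y**2 - 34*y + 26; no integer root y with |y| ≤ 4.
  x = 4: f_y(4, y) = 6*y**2 - 38*y + 20; no integer root y with |y| ≤ 4.
Only singular point on the grid: (0, 2).
Classify: substitute x = 0 + u, y = 2 + v and expand: f = -u**3 - 2*u**2*v - 2*u*v**2 + 2*v**3 + v**2.
No constant or linear terms (consistent with a singular point). Quadratic part: v**2. Cubic part: -u**3 - 2*u**2*v - 2*u*v**2 + 2*v**3.
The quadratic part v**2 is a perfect square, so there is a single (double) tangent line v = 0, i.e. y = 2. Restricting the cubic part to that line (v = 0) leaves -u**3 ≠ 0, so f is not divisible by v and the branch is v² ≈ u**3 to lowest order — this is a cusp.
Classification: cusp.


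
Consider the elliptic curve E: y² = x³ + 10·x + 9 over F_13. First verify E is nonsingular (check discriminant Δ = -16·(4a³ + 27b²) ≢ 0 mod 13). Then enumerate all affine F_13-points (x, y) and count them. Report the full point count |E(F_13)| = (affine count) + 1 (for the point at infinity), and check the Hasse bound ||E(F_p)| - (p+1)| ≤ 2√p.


Affine points = {(0, 3), (0, 10), (3, 1), (3, 12), (4, 3), (4, 10), (6, 5), (6, 8), (8, 4), (8, 9), (9, 3), (9, 10), (10, 2), (10, 11)}; affine count = 14; |E(F_13)| = 15.

Discriminant check: Δ ∝ 4a³ + 27b² = 4·10³ + 27·9² = 4·1000 + 27·81 ≡ 12 (mod 13). Nonzero ⇒ E is nonsingular.
For each x ∈ F_13, compute rhs = x³ + 10·x + 9 mod 13, then count y ∈ F_13 with y² ≡ rhs.
  x = 0: rhs = 9, matching y values: 3, 10 (2 points).
  x = 1: rhs = 7, matching y values: none (0 points).
  x = 2: rhs = 11, matching y values: none (0 points).
  x = 3: rhs = 1, matching y values: 1, 12 (2 points).
  x = 4: rhs = 9, matching y values: 3, 10 (2 points).
  x = 5: rhs = 2, matching y values: none (0 points).
  x = 6: rhs = 12, matching y values: 5, 8 (2 points).
  x = 7: rhs = 6, matching y values: none (0 points).
  x = 8: rhs = 3, matching y values: 4, 9 (2 points).
  x = 9: rhs = 9, matching y values: 3, 10 (2 points).
  x = 10: rhs = 4, matching y values: 2, 11 (2 points).
  x = 11: rhs = 7, matching y values: none (0 points).
  x = 12: rhs = 11, matching y values: none (0 points).
Total affine count: 14.
Full point count |E(F_13)| = 14 + 1 = 15.
Hasse bound: |15 − (13+1)| = |1| = 1 ≤ 2√13 ≈ 7.2111 ✓.


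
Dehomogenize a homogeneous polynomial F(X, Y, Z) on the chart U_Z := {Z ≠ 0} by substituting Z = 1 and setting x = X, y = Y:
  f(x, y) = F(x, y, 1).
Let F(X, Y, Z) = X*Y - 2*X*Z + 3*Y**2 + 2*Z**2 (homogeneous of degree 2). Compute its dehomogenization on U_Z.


f(x, y) = x*y - 2*x + 3*y**2 + 2

On U_Z we set Z = 1. Each monomial c·X^i·Y^j·Z^k in F becomes c·x^i·y^j·1^k = c·x^i·y^j.
Substituting Z = 1: F(X, Y, 1) = x*y - 2*x + 3*y**2 + 2.
Note: deg(f) ≤ deg(F) = 2; strict inequality happens when F is divisible by Z (lost terms).


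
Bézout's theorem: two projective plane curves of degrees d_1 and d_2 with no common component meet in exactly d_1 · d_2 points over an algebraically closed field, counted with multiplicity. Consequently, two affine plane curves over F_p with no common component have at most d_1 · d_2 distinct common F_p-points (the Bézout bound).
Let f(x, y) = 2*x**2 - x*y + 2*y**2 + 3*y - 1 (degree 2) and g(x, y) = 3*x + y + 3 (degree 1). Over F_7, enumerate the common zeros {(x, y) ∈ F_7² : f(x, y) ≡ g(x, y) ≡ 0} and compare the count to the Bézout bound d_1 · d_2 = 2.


Common zeros: ∅; count = 0; Bézout bound = 2.

deg(f) = 2, deg(g) = 1, so Bézout bound = 2.
Scan x ∈ F_7. For each x, list the y ∈ F_7 with f(x, y) ≡ 0 and those with g(x, y) ≡ 0 (mod 7); the common zeros in that column are the intersection.
  x = 0: f ≡ 0 at y ∈ ∅; g ≡ 0 at y ∈ {4}; common: ∅.
  x = 1: f ≡ 0 at y ∈ ∅; g ≡ 0 at y ∈ {1}; common: ∅.
  x = 2: f ≡ 0 at y ∈ {0, 3}; g ≡ 0 at y ∈ {5}; common: ∅.
  x = 3: f ≡ 0 at y ∈ {3, 4}; g ≡ 0 at y ∈ {2}; common: ∅.
  x = 4: f ≡ 0 at y ∈ ∅; g ≡ 0 at y ∈ {6}; common: ∅.
  x = 5: f ≡ 0 at y ∈ {0, 1}; g ≡ 0 at y ∈ {3}; common: ∅.
  x = 6: f ≡ 0 at y ∈ {1, 4}; g ≡ 0 at y ∈ {0}; common: ∅.
Collecting: common zeros = ∅, so the count is 0.
Comparison with the Bézout bound: 0 ≤ 2 = deg(f)·deg(g), as expected for curves with no common component (the affine F_7-count falls short of the bound because intersections may lie at infinity, over extension fields, or carry multiplicity).


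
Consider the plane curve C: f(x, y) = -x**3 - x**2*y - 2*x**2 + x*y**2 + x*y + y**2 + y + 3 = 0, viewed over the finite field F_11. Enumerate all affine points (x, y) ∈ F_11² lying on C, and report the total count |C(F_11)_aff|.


Affine F_11-points: {(0, 5), (1, 0), (1, 5), (2, 1), (2, 3), (3, 5), (3, 10), (4, 1), (4, 10), (5, 7), (5, 9), (7, 6), (9, 2), (9, 4), (10, 2)}; count = 15.

For each of the 121 pairs (x, y) ∈ F_11², evaluate f(x, y) mod 11. Record the zeros.
  x = 0: [0↦3, 1↦5, 2↦9, 3↦4, 4↦1, 5↦0, 6↦1, 7↦4, 8↦9, 9↦5, 10↦3]  zeros at y ∈ {5}
  x = 1: [0↦0, 1↦3, 2↦10, 3↦10, 4↦3, 5↦0, 6↦1, 7↦6, 8↦4, 9↦6, 10↦1]  zeros at y ∈ {0, 5}
  x = 2: [0↦9, 1↦0, 2↦8, 3↦0, 4↦9, 5↦2, 6↦1, 7↦6, 8↦6, 9↦1, 10↦2]  zeros at y ∈ {1, 3}
  x = 3: [0↦2, 1↦1, 2↦8, 3↦1, 4↦2, 5↦0, 6↦6, 7↦9, 8↦9, 9↦6, 10↦0]  zeros at y ∈ {5, 10}
  x = 4: [0↦6, 1↦0, 2↦4, 3↦7, 4↦9, 5↦10, 6↦10, 7↦9, 8↦7, 9↦4, 10↦0]  zeros at y ∈ {1, 10}
  x = 5: [0↦4, 1↦2, 2↦1, 3↦1, 4↦2, 5↦4, 6↦7, 7↦0, 8↦5, 9↦0, 10↦7]  zeros at y ∈ {7, 9}
  x = 6: [0↦1, 1↦1, 2↦4, 3↦10, 4↦8, 5↦9, 6↦2, 7↦9, 8↦8, 9↦10, 10↦4]  zeros at y ∈ ∅
  x = 7: [0↦2, 1↦2, 2↦7, 3↦6, 4↦10, 5↦8, 6↦0, 7↦8, 8↦10, 9↦6, 10↦7]  zeros at y ∈ {6}
  x = 8: [0↦1, 1↦10, 2↦4, 3↦5, 4↦2, 5↦6, 6↦6, 7↦2, 8↦5, 9↦4, 10↦10]  zeros at y ∈ ∅
  x = 9: [0↦3, 1↦8, 2↦0, 3↦1, 4↦0, 5↦8, 6↦3, 7↦7, 8↦9, 9↦9, 10↦7]  zeros at y ∈ {2, 4}
  x = 10: [0↦2, 1↦1, 2↦0, 3↦10, 4↦9, 5↦8, 6↦7, 7↦6, 8↦5, 9↦4, 10↦3]  zeros at y ∈ {2}
Collecting zeros: affine points = {(0, 5), (1, 0), (1, 5), (2, 1), (2, 3), (3, 5), (3, 10), (4, 1), (4, 10), (5, 7), (5, 9), (7, 6), (9, 2), (9, 4), (10, 2)}.
Total count |C(F_11)_aff| = 15.


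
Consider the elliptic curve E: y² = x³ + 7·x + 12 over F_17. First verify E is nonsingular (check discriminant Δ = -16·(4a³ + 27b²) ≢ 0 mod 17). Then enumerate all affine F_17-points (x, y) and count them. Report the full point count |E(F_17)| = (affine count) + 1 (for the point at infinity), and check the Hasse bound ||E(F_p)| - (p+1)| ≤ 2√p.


Affine points = {(2, 0), (3, 3), (3, 14), (4, 6), (4, 11), (5, 6), (5, 11), (6, 7), (6, 10), (7, 8), (7, 9), (8, 6), (8, 11), (11, 3), (11, 14), (14, 7), (14, 10), (16, 2), (16, 15)}; affine count = 19; |E(F_17)| = 20.

Discriminant check: Δ ∝ 4a³ + 27b² = 4·7³ + 27·12² = 4·343 + 27·144 ≡ 7 (mod 17). Nonzero ⇒ E is nonsingular.
For each x ∈ F_17, compute rhs = x³ + 7·x + 12 mod 17, then count y ∈ F_17 with y² ≡ rhs.
  x = 0: rhs = 12, matching y values: none (0 points).
  x = 1: rhs = 3, matching y values: none (0 points).
  x = 2: rhs = 0, matching y values: 0 (1 points).
  x = 3: rhs = 9, matching y values: 3, 14 (2 points).
  x = 4: rhs = 2, matching y values: 6, 11 (2 points).
  x = 5: rhs = 2, matching y values: 6, 11 (2 points).
  x = 6: rhs = 15, matching y values: 7, 10 (2 points).
  x = 7: rhs = 13, matching y values: 8, 9 (2 points).
  x = 8: rhs = 2, matching y values: 6, 11 (2 points).
  x = 9: rhs = 5, matching y values: none (0 points).
  x = 10: rhs = 11, matching y values: none (0 points).
  x = 11: rhs = 9, matching y values: 3, 14 (2 points).
  x = 12: rhs = 5, matching y values: none (0 points).
  x = 13: rhs = 5, matching y values: none (0 points).
  x = 14: rhs = 15, matching y values: 7, 10 (2 points).
  x = 15: rhs = 7, matching y values: none (0 points).
  x = 16: rhs = 4, matching y values: 2, 15 (2 points).
Total affine count: 19.
Full point count |E(F_17)| = 19 + 1 = 20.
Hasse bound: |20 − (17+1)| = |2| = 2 ≤ 2√17 ≈ 8.2462 ✓.


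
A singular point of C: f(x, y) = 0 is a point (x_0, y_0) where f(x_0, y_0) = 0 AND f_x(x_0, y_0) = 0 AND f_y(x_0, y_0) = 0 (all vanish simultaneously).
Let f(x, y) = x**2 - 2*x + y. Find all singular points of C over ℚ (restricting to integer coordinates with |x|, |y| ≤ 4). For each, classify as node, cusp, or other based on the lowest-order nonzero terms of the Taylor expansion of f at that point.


No singular points in the scanned grid; C is smooth there.

Compute partial derivatives:
  f_x = 2*x - 2.
  f_y = 1.
f_y = 1 is a nonzero constant, so f_y never vanishes: no point (x, y) can satisfy f = f_x = f_y = 0. In particular no (x, y) ∈ {−4, ..., 4}² is singular; the curve is smooth.


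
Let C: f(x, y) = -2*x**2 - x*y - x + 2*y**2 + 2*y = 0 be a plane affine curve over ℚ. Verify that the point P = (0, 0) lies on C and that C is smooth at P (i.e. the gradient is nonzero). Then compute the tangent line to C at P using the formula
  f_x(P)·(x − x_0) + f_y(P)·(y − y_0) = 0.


Tangent line at P: -x + 2*y = 0.

Step 1: f(0, 0) = 0, so P lies on C.
Step 2: partial derivatives
  f_x(x, y) = -4*x - y - 1, f_y(x, y) = -x + 4*y + 2.
  f_x(P) = -1, f_y(P) = 2 (gradient nonzero, so P is smooth).
Step 3: tangent line at P: -1·(x − 0) + 2·(y − 0) = 0.
Expanding: -x + 2*y = 0.


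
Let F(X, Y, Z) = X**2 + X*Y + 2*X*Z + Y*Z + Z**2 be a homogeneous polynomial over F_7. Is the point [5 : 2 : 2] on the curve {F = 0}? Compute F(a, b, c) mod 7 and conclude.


F(5,2,2) ≡ 0 (mod 7); P is on the curve.

Evaluate F(5, 2, 2) term-by-term (mod 7).
  X**2 ↦ 1·25·1·1 = 25
  X*Y ↦ 1·5·2·1 = 10
  2*X*Z ↦ 2·5·1·2 = 20
  Y*Z ↦ 1·1·2·2 = 4
  Z**2 ↦ 1·1·1·4 = 4
Sum: F(5, 2, 2) = (25) + (10) + (20) + (4) + (4) = 63.
Reducing mod 7: 63 ≡ 0 (mod 7).
Since F(a, b, c) ≡ 0 (mod 7), P lies on the curve.


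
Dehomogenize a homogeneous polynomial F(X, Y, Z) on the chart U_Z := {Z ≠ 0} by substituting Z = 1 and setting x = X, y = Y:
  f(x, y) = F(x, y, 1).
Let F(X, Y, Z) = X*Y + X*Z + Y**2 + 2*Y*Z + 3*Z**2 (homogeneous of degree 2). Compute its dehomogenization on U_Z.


f(x, y) = x*y + x + y**2 + 2*y + 3

On U_Z we set Z = 1. Each monomial c·X^i·Y^j·Z^k in F becomes c·x^i·y^j·1^k = c·x^i·y^j.
Substituting Z = 1: F(X, Y, 1) = x*y + x + y**2 + 2*y + 3.
Note: deg(f) ≤ deg(F) = 2; strict inequality happens when F is divisible by Z (lost terms).


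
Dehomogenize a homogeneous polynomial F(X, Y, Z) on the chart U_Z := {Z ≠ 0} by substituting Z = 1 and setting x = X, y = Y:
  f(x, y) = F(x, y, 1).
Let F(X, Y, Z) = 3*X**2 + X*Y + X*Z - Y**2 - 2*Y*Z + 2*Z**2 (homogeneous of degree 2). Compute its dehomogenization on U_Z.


f(x, y) = 3*x**2 + x*y + x - y**2 - 2*y + 2

On U_Z we set Z = 1. Each monomial c·X^i·Y^j·Z^k in F becomes c·x^i·y^j·1^k = c·x^i·y^j.
Substituting Z = 1: F(X, Y, 1) = 3*x**2 + x*y + x - y**2 - 2*y + 2.
Note: deg(f) ≤ deg(F) = 2; strict inequality happens when F is divisible by Z (lost terms).


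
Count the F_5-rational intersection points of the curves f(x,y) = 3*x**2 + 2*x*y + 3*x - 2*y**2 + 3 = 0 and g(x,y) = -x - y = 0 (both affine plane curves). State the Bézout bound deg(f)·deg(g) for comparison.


Common zeros: {(1, 4), (2, 3)}; count = 2; Bézout bound = 2.

deg(f) = 2, deg(g) = 1, so Bézout bound = 2.
Scan x ∈ F_5. For each x, list the y ∈ F_5 with f(x, y) ≡ 0 and those with g(x, y) ≡ 0 (mod 5); the common zeros in that column are the intersection.
  x = 0: f ≡ 0 at y ∈ {2, 3}; g ≡ 0 at y ∈ {0}; common: ∅.
  x = 1: f ≡ 0 at y ∈ {2, 4}; g ≡ 0 at y ∈ {4}; common: {4}.
  x = 2: f ≡ 0 at y ∈ {3, 4}; g ≡ 0 at y ∈ {3}; common: {3}.
  x = 3: f ≡ 0 at y ∈ ∅; g ≡ 0 at y ∈ {2}; common: ∅.
  x = 4: f ≡ 0 at y ∈ ∅; g ≡ 0 at y ∈ {1}; common: ∅.
Collecting: common zeros = {(1, 4), (2, 3)}, so the count is 2.
Comparison with the Bézout bound: 2 ≤ 2 = deg(f)·deg(g), as expected for curves with no common component (the bound is attained).


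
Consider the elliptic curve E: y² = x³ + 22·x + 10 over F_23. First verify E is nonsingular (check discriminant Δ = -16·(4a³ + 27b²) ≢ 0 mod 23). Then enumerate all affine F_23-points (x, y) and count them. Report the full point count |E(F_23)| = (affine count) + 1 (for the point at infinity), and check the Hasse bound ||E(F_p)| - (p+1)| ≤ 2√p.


Affine points = {(2, 4), (2, 19), (4, 1), (4, 22), (6, 6), (6, 17), (7, 1), (7, 22), (8, 10), (8, 13), (12, 1), (12, 22), (13, 3), (13, 20), (14, 7), (14, 16), (15, 9), (15, 14), (20, 3), (20, 20), (21, 2), (21, 21)}; affine count = 22; |E(F_23)| = 23.

Discriminant check: Δ ∝ 4a³ + 27b² = 4·22³ + 27·10² = 4·10648 + 27·100 ≡ 5 (mod 23). Nonzero ⇒ E is nonsingular.
For each x ∈ F_23, compute rhs = x³ + 22·x + 10 mod 23, then count y ∈ F_23 with y² ≡ rhs.
  x = 0: rhs = 10, matching y values: none (0 points).
  x = 1: rhs = 10, matching y values: none (0 points).
  x = 2: rhs = 16, matching y values: 4, 19 (2 points).
  x = 3: rhs = 11, matching y values: none (0 points).
  x = 4: rhs = 1, matching y values: 1, 22 (2 points).
  x = 5: rhs = 15, matching y values: none (0 points).
  x = 6: rhs = 13, matching y values: 6, 17 (2 points).
  x = 7: rhs = 1, matching y values: 1, 22 (2 points).
  x = 8: rhs = 8, matching y values: 10, 13 (2 points).
  x = 9: rhs = 17, matching y values: none (0 points).
  x = 10: rhs = 11, matching y values: none (0 points).
  x = 11: rhs = 19, matching y values: none (0 points).
  x = 12: rhs = 1, matching y values: 1, 22 (2 points).
  x = 13: rhs = 9, matching y values: 3, 20 (2 points).
  x = 14: rhs = 3, matching y values: 7, 16 (2 points).
  x = 15: rhs = 12, matching y values: 9, 14 (2 points).
  x = 16: rhs = 19, matching y values: none (0 points).
  x = 17: rhs = 7, matching y values: none (0 points).
  x = 18: rhs = 5, matching y values: none (0 points).
  x = 19: rhs = 19, matching y values: none (0 points).
  x = 20: rhs = 9, matching y values: 3, 20 (2 points).
  x = 21: rhs = 4, matching y values: 2, 21 (2 points).
  x = 22: rhs = 10, matching y values: none (0 points).
Total affine count: 22.
Full point count |E(F_23)| = 22 + 1 = 23.
Hasse bound: |23 − (23+1)| = |-1| = 1 ≤ 2√23 ≈ 9.5917 ✓.


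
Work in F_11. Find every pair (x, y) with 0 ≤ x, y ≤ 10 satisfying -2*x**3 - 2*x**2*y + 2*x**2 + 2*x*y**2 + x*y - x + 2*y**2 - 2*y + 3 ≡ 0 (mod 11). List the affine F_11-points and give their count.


Affine F_11-points: {(2, 7), (2, 9), (3, 10), (5, 4), (5, 10), (6, 0), (6, 8), (10, 6)}; count = 8.

For each of the 121 pairs (x, y) ∈ F_11², evaluate f(x, y) mod 11. Record the zeros.
  x = 0: [0↦3, 1↦3, 2↦7, 3↦4, 4↦5, 5↦10, 6↦8, 7↦10, 8↦5, 9↦4, 10↦7]  zeros at y ∈ ∅
  x = 1: [0↦2, 1↦3, 2↦1, 3↦7, 4↦10, 5↦10, 6↦7, 7↦1, 8↦3, 9↦2, 10↦9]  zeros at y ∈ ∅
  x = 2: [0↦4, 1↦2, 2↦1, 3↦1, 4↦2, 5↦4, 6↦7, 7↦0, 8↦5, 9↦0, 10↦7]  zeros at y ∈ {7, 9}
  x = 3: [0↦8, 1↦10, 2↦6, 3↦7, 4↦2, 5↦2, 6↦7, 7↦6, 8↦10, 9↦8, 10↦0]  zeros at y ∈ {10}
  x = 4: [0↦2, 1↦4, 2↦4, 3↦2, 4↦9, 5↦3, 6↦6, 7↦7, 8↦6, 9↦3, 10↦9]  zeros at y ∈ ∅
  x = 5: [0↦7, 1↦5, 2↦5, 3↦7, 4↦0, 5↦6, 6↦3, 7↦2, 8↦3, 9↦6, 10↦0]  zeros at y ∈ {4, 10}
  x = 6: [0↦0, 1↦1, 2↦8, 3↦10, 4↦7, 5↦10, 6↦8, 7↦1, 8↦0, 9↦5, 10↦5]  zeros at y ∈ {0, 8}
  x = 7: [0↦2, 1↦2, 2↦1, 3↦10, 4↦7, 5↦3, 6↦9, 7↦3, 8↦7, 9↦10, 10↦1]  zeros at y ∈ ∅
  x = 8: [0↦1, 1↦7, 2↦5, 3↦6, 4↦10, 5↦6, 6↦5, 7↦7, 8↦1, 9↦9, 10↦9]  zeros at y ∈ ∅
  x = 9: [0↦7, 1↦4, 2↦8, 3↦8, 4↦4, 5↦7, 6↦6, 7↦1, 8↦3, 9↦1, 10↦6]  zeros at y ∈ ∅
  x = 10: [0↦8, 1↦3, 2↦9, 3↦4, 4↦10, 5↦5, 6↦0, 7↦6, 8↦1, 9↦7, 10↦2]  zeros at y ∈ {6}
Collecting zeros: affine points = {(2, 7), (2, 9), (3, 10), (5, 4), (5, 10), (6, 0), (6, 8), (10, 6)}.
Total count |C(F_11)_aff| = 8.


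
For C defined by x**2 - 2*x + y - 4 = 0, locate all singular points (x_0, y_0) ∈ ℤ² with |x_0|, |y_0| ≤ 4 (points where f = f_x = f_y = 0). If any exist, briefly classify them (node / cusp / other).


No singular points in the scanned grid; C is smooth there.

Compute partial derivatives:
  f_x = 2*x - 2.
  f_y = 1.
f_y = 1 is a nonzero constant, so f_y never vanishes: no point (x, y) can satisfy f = f_x = f_y = 0. In particular no (x, y) ∈ {−4, ..., 4}² is singular; the curve is smooth.


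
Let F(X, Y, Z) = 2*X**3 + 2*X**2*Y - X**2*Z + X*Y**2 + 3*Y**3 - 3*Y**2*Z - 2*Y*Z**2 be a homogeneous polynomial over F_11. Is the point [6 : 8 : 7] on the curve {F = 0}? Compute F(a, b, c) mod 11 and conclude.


F(6,8,7) ≡ 9 (mod 11); P is NOT on the curve.

Evaluate F(6, 8, 7) term-by-term (mod 11).
  2*X**3 ↦ 2·216·1·1 = 432
  2*X**2*Y ↦ 2·36·8·1 = 576
  -X**2*Z ↦ -1·36·1·7 = -252
  X*Y**2 ↦ 1·6·64·1 = 384
  3*Y**3 ↦ 3·1·512·1 = 1536
  -3*Y**2*Z ↦ -3·1·64·7 = -1344
  -2*Y*Z**2 ↦ -2·1·8·49 = -784
Sum: F(6, 8, 7) = (432) + (576) + (-252) + (384) + (1536) + (-1344) + (-784) = 548.
Reducing mod 11: 548 ≡ 9 (mod 11).
Since F(a, b, c) ≡ 9 ≠ 0 (mod 11), P does NOT lie on the curve.


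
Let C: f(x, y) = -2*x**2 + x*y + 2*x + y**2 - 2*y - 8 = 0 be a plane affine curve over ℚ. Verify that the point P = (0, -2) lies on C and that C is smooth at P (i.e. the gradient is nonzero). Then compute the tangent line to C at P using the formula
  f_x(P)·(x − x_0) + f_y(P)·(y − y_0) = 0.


Tangent line at P: -6*y - 12 = 0.

Step 1: f(0, -2) = 0, so P lies on C.
Step 2: partial derivatives
  f_x(x, y) = -4*x + y + 2, f_y(x, y) = x + 2*y - 2.
  f_x(P) = 0, f_y(P) = -6 (gradient nonzero, so P is smooth).
Step 3: tangent line at P: 0·(x − 0) + -6·(y − -2) = 0.
Expanding: -6*y - 12 = 0.


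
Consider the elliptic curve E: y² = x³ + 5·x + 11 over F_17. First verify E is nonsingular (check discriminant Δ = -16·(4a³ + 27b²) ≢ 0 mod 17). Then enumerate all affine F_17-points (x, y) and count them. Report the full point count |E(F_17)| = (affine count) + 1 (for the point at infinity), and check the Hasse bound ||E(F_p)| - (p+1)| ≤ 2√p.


Affine points = {(1, 0), (3, 6), (3, 11), (5, 5), (5, 12), (6, 6), (6, 11), (7, 7), (7, 10), (8, 6), (8, 11)}; affine count = 11; |E(F_17)| = 12.

Discriminant check: Δ ∝ 4a³ + 27b² = 4·5³ + 27·11² = 4·125 + 27·121 ≡ 10 (mod 17). Nonzero ⇒ E is nonsingular.
For each x ∈ F_17, compute rhs = x³ + 5·x + 11 mod 17, then count y ∈ F_17 with y² ≡ rhs.
  x = 0: rhs = 11, matching y values: none (0 points).
  x = 1: rhs = 0, matching y values: 0 (1 points).
  x = 2: rhs = 12, matching y values: none (0 points).
  x = 3: rhs = 2, matching y values: 6, 11 (2 points).
  x = 4: rhs = 10, matching y values: none (0 points).
  x = 5: rhs = 8, matching y values: 5, 12 (2 points).
  x = 6: rhs = 2, matching y values: 6, 11 (2 points).
  x = 7: rhs = 15, matching y values: 7, 10 (2 points).
  x = 8: rhs = 2, matching y values: 6, 11 (2 points).
  x = 9: rhs = 3, matching y values: none (0 points).
  x = 10: rhs = 7, matching y values: none (0 points).
  x = 11: rhs = 3, matching y values: none (0 points).
  x = 12: rhs = 14, matching y values: none (0 points).
  x = 13: rhs = 12, matching y values: none (0 points).
  x = 14: rhs = 3, matching y values: none (0 points).
  x = 15: rhs = 10, matching y values: none (0 points).
  x = 16: rhs = 5, matching y values: none (0 points).
Total affine count: 11.
Full point count |E(F_17)| = 11 + 1 = 12.
Hasse bound: |12 − (17+1)| = |-6| = 6 ≤ 2√17 ≈ 8.2462 ✓.


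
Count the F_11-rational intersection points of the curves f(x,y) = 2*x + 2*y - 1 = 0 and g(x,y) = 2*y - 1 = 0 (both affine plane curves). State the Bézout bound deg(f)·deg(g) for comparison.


Common zeros: {(0, 6)}; count = 1; Bézout bound = 1.

deg(f) = 1, deg(g) = 1, so Bézout bound = 1.
Scan x ∈ F_11. For each x, list the y ∈ F_11 with f(x, y) ≡ 0 and those with g(x, y) ≡ 0 (mod 11); the common zeros in that column are the intersection.
  x = 0: f ≡ 0 at y ∈ {6}; g ≡ 0 at y ∈ {6}; common: {6}.
  x = 1: f ≡ 0 at y ∈ {5}; g ≡ 0 at y ∈ {6}; common: ∅.
  x = 2: f ≡ 0 at y ∈ {4}; g ≡ 0 at y ∈ {6}; common: ∅.
  x = 3: f ≡ 0 at y ∈ {3}; g ≡ 0 at y ∈ {6}; common: ∅.
  x = 4: f ≡ 0 at y ∈ {2}; g ≡ 0 at y ∈ {6}; common: ∅.
  x = 5: f ≡ 0 at y ∈ {1}; g ≡ 0 at y ∈ {6}; common: ∅.
  x = 6: f ≡ 0 at y ∈ {0}; g ≡ 0 at y ∈ {6}; common: ∅.
  x = 7: f ≡ 0 at y ∈ {10}; g ≡ 0 at y ∈ {6}; common: ∅.
  x = 8: f ≡ 0 at y ∈ {9}; g ≡ 0 at y ∈ {6}; common: ∅.
  x = 9: f ≡ 0 at y ∈ {8}; g ≡ 0 at y ∈ {6}; common: ∅.
  x = 10: f ≡ 0 at y ∈ {7}; g ≡ 0 at y ∈ {6}; common: ∅.
Collecting: common zeros = {(0, 6)}, so the count is 1.
Comparison with the Bézout bound: 1 ≤ 1 = deg(f)·deg(g), as expected for curves with no common component (the bound is attained).


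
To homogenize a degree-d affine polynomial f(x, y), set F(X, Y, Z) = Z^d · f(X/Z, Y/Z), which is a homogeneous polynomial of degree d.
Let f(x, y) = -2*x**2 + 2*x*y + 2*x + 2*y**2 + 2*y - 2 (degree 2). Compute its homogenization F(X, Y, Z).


F(X, Y, Z) = -2*X**2 + 2*X*Y + 2*X*Z + 2*Y**2 + 2*Y*Z - 2*Z**2

deg(f) = 2.
Substitute x = X/Z, y = Y/Z into f, then multiply by Z^2.
  monomial -2·x^2·y^0 ↦ -2·X^2·Y^0·Z^0.
  monomial 2·x^1·y^1 ↦ 2·X^1·Y^1·Z^0.
  monomial 2·x^1·y^0 ↦ 2·X^1·Y^0·Z^1.
  monomial 2·x^0·y^2 ↦ 2·X^0·Y^2·Z^0.
  monomial 2·x^0·y^1 ↦ 2·X^0·Y^1·Z^1.
  monomial -2·x^0·y^0 ↦ -2·X^0·Y^0·Z^2.
Collecting: F(X, Y, Z) = -2*X**2 + 2*X*Y + 2*X*Z + 2*Y**2 + 2*Y*Z - 2*Z**2.


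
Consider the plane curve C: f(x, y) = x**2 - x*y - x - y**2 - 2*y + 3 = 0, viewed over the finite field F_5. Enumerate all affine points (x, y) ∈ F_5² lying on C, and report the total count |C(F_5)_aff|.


Affine F_5-points: {(0, 1), (0, 2), (1, 3), (1, 4), (2, 0), (2, 1), (3, 2), (3, 3), (4, 0), (4, 4)}; count = 10.

For each of the 25 pairs (x, y) ∈ F_5², evaluate f(x, y) mod 5. Record the zeros.
  x = 0: [0↦3, 1↦0, 2↦0, 3↦3, 4↦4]  zeros at y ∈ {1, 2}
  x = 1: [0↦3, 1↦4, 2↦3, 3↦0, 4↦0]  zeros at y ∈ {3, 4}
  x = 2: [0↦0, 1↦0, 2↦3, 3↦4, 4↦3]  zeros at y ∈ {0, 1}
  x = 3: [0↦4, 1↦3, 2↦0, 3↦0, 4↦3]  zeros at y ∈ {2, 3}
  x = 4: [0↦0, 1↦3, 2↦4, 3↦3, 4↦0]  zeros at y ∈ {0, 4}
Collecting zeros: affine points = {(0, 1), (0, 2), (1, 3), (1, 4), (2, 0), (2, 1), (3, 2), (3, 3), (4, 0), (4, 4)}.
Total count |C(F_5)_aff| = 10.


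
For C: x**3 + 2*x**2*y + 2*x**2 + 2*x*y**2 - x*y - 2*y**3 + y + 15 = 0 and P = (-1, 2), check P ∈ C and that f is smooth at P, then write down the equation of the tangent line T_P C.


Tangent line at P: -3*x - 28*y + 53 = 0.

Step 1: f(-1, 2) = 0, so P lies on C.
Step 2: partial derivatives
  f_x(x, y) = 3*x**2 + 4*x*y + 4*x + 2*y**2 - y, f_y(x, y) = 2*x**2 + 4*x*y - x - 6*y**2 + 1.
  f_x(P) = -3, f_y(P) = -28 (gradient nonzero, so P is smooth).
Step 3: tangent line at P: -3·(x − -1) + -28·(y − 2) = 0.
Expanding: -3*x - 28*y + 53 = 0.


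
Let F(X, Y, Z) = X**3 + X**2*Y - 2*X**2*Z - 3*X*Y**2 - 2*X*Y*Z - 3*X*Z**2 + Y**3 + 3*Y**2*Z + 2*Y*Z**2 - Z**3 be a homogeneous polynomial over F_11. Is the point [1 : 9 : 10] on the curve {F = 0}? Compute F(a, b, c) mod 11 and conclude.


F(1,9,10) ≡ 3 (mod 11); P is NOT on the curve.

Evaluate F(1, 9, 10) term-by-term (mod 11).
  X**3 ↦ 1·1·1·1 = 1
  X**2*Y ↦ 1·1·9·1 = 9
  -2*X**2*Z ↦ -2·1·1·10 = -20
  -3*X*Y**2 ↦ -3·1·81·1 = -243
  -2*X*Y*Z ↦ -2·1·9·10 = -180
  -3*X*Z**2 ↦ -3·1·1·100 = -300
  Y**3 ↦ 1·1·729·1 = 729
  3*Y**2*Z ↦ 3·1·81·10 = 2430
  2*Y*Z**2 ↦ 2·1·9·100 = 1800
  -Z**3 ↦ -1·1·1·1000 = -1000
Sum: F(1, 9, 10) = (1) + (9) + (-20) + (-243) + (-180) + (-300) + (729) + (2430) + (1800) + (-1000) = 3226.
Reducing mod 11: 3226 ≡ 3 (mod 11).
Since F(a, b, c) ≡ 3 ≠ 0 (mod 11), P does NOT lie on the curve.


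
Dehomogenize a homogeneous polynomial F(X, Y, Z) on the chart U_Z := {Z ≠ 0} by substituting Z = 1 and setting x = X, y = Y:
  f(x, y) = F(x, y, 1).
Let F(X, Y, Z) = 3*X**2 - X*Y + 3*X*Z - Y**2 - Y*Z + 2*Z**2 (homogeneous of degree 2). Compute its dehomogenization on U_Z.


f(x, y) = 3*x**2 - x*y + 3*x - y**2 - y + 2

On U_Z we set Z = 1. Each monomial c·X^i·Y^j·Z^k in F becomes c·x^i·y^j·1^k = c·x^i·y^j.
Substituting Z = 1: F(X, Y, 1) = 3*x**2 - x*y + 3*x - y**2 - y + 2.
Note: deg(f) ≤ deg(F) = 2; strict inequality happens when F is divisible by Z (lost terms).


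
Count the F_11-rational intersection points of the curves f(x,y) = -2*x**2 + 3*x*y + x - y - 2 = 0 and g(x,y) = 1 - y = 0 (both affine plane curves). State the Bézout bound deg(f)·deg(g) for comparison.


Common zeros: {(5, 1), (8, 1)}; count = 2; Bézout bound = 2.

deg(f) = 2, deg(g) = 1, so Bézout bound = 2.
Scan x ∈ F_11. For each x, list the y ∈ F_11 with f(x, y) ≡ 0 and those with g(x, y) ≡ 0 (mod 11); the common zeros in that column are the intersection.
  x = 0: f ≡ 0 at y ∈ {9}; g ≡ 0 at y ∈ {1}; common: ∅.
  x = 1: f ≡ 0 at y ∈ {7}; g ≡ 0 at y ∈ {1}; common: ∅.
  x = 2: f ≡ 0 at y ∈ {6}; g ≡ 0 at y ∈ {1}; common: ∅.
  x = 3: f ≡ 0 at y ∈ {9}; g ≡ 0 at y ∈ {1}; common: ∅.
  x = 4: f ≡ 0 at y ∈ ∅; g ≡ 0 at y ∈ {1}; common: ∅.
  x = 5: f ≡ 0 at y ∈ {1}; g ≡ 0 at y ∈ {1}; common: {1}.
  x = 6: f ≡ 0 at y ∈ {4}; g ≡ 0 at y ∈ {1}; common: ∅.
  x = 7: f ≡ 0 at y ∈ {3}; g ≡ 0 at y ∈ {1}; common: ∅.
  x = 8: f ≡ 0 at y ∈ {1}; g ≡ 0 at y ∈ {1}; common: {1}.
  x = 9: f ≡ 0 at y ∈ {3}; g ≡ 0 at y ∈ {1}; common: ∅.
  x = 10: f ≡ 0 at y ∈ {7}; g ≡ 0 at y ∈ {1}; common: ∅.
Collecting: common zeros = {(5, 1), (8, 1)}, so the count is 2.
Comparison with the Bézout bound: 2 ≤ 2 = deg(f)·deg(g), as expected for curves with no common component (the bound is attained).


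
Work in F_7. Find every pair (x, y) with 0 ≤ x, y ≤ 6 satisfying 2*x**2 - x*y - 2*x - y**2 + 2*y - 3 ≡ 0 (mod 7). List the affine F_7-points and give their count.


Affine F_7-points: {(2, 1), (2, 6), (3, 1), (3, 5), (4, 0), (4, 5)}; count = 6.

For each of the 49 pairs (x, y) ∈ F_7², evaluate f(x, y) mod 7. Record the zeros.
  x = 0: [0↦4, 1↦5, 2↦4, 3↦1, 4↦3, 5↦3, 6↦1]  zeros at y ∈ ∅
  x = 1: [0↦4, 1↦4, 2↦2, 3↦5, 4↦6, 5↦5, 6↦2]  zeros at y ∈ ∅
  x = 2: [0↦1, 1↦0, 2↦4, 3↦6, 4↦6, 5↦4, 6↦0]  zeros at y ∈ {1, 6}
  x = 3: [0↦2, 1↦0, 2↦3, 3↦4, 4↦3, 5↦0, 6↦2]  zeros at y ∈ {1, 5}
  x = 4: [0↦0, 1↦4, 2↦6, 3↦6, 4↦4, 5↦0, 6↦1]  zeros at y ∈ {0, 5}
  x = 5: [0↦2, 1↦5, 2↦6, 3↦5, 4↦2, 5↦4, 6↦4]  zeros at y ∈ ∅
  x = 6: [0↦1, 1↦3, 2↦3, 3↦1, 4↦4, 5↦5, 6↦4]  zeros at y ∈ ∅
Collecting zeros: affine points = {(2, 1), (2, 6), (3, 1), (3, 5), (4, 0), (4, 5)}.
Total count |C(F_7)_aff| = 6.
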